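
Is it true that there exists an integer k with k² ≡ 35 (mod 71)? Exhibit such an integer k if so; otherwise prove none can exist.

71 is prime, so by Euler's criterion 35 is a square mod 71 iff 35^((71−1)/2) = 35^35 ≡ 1 (mod 71).
Squaring successively (mod 71): 35^2 = 1225 ≡ 18; 35^4 ≡ 18² = 324 ≡ 40; 35^8 ≡ 40² = 1600 ≡ 38; 35^16 ≡ 38² = 1444 ≡ 24; 35^32 ≡ 24² = 576 ≡ 8.
Since 35 = 32 + 2 + 1, 35^35 ≡ 8 · 18 · 35; multiplying out mod 71: 8·18 = 144 ≡ 2, then 2·35 = 70 ≡ 70. Thus 35^35 ≡ 70 ≡ −1 (mod 71).
By Euler's criterion 35 is a quadratic non-residue mod 71: no k satisfies k² ≡ 35 (mod 71).

No, no such integer exists.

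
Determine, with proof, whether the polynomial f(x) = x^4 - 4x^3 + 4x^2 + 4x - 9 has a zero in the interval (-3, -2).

No such root exists.

The endpoint values f(-3) = 204 and f(-2) = 47 are both positive. Claim: f(x) > 0 for every x in (-3, -2).
Shift to the endpoint -2: with x = -2 − u (0 < u < 1), one computes f(-2 − u) = u^4 + 12u^3 + 52u^2 + 92u + 47.
All 5 nonzero coefficients of this polynomial in u are positive; hence for u > 0 the value is a sum of positive terms (the constant 47 among them).
So f is strictly positive on (-3, -2); no root exists in the interval.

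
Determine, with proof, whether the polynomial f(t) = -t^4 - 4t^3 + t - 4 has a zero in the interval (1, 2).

f(1) = -8 and f(2) = -50, both negative, so a sign-change argument is unavailable; we show f keeps this sign on the whole interval.
Substitute t = 1 + u, where 0 < u < 1 on the interval. Expanding, f(1 + u) = -u^4 - 8u^3 - 18u^2 - 15u - 8.
All 5 nonzero coefficients of this polynomial in u are negative; hence for u > 0 the value is a sum of negative terms (the constant -8 among them).
Therefore f(t) < 0 throughout (1, 2), and f has no zero there.

f has no root in that interval.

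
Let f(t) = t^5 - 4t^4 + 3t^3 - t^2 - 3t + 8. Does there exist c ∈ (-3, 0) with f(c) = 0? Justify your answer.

f(-3) = -640 and f(0) = 8, which have opposite signs.
Since f is a polynomial it is continuous on [-3, 0].
The Intermediate Value Theorem then guarantees some c ∈ (-3, 0) with f(c) = 0.

Yes, such a c exists.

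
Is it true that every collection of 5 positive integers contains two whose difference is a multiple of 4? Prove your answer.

Each integer lies in one of the 4 residue classes modulo 4.
Since 5 > 4, two of the 5 integers must share a residue class by the pigeonhole principle; call them a and b.
Then a ≡ b (mod 4), i.e. 4 ∣ (a − b).

True.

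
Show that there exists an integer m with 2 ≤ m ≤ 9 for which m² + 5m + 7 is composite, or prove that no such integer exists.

At m = 2: 2² + 5·2 + 7 = 21 = 3·7, which is composite.

m = 2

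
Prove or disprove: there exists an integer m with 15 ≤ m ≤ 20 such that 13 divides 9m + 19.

No such integer m in that range exists.

The values of 9m + 19 for m = 15, 16, …, 20 are 154, 163, 172, 181, 190, 199; reduced mod 13 these are 11, 7, 3, 12, 8, 4.
None is 0, so 13 never divides 9m + 19 on this range.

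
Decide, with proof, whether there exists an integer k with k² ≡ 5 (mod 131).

k = 108

Take k = 108. Then 108² = 11664 = 89·131 + 5, so 108² ≡ 5 (mod 131).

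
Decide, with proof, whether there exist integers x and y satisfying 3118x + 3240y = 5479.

There are no such integers.

Both 3118 and 3240 are divisible by gcd(3118, 3240) = 2, hence so is any combination 3118x + 3240y.
But 5479 is not a multiple of 2 (it leaves remainder 1).
Therefore 3118x + 3240y = 5479 has no solution in integers.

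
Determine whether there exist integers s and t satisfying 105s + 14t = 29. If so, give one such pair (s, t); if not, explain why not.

Both 105 and 14 are divisible by gcd(105, 14) = 7, hence so is any combination 105s + 14t.
But 29 is not a multiple of 7 (it leaves remainder 1).
Hence no integers s, t satisfy the equation.

No such integers exist.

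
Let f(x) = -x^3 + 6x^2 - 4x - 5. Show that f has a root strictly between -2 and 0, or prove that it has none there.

Such a root exists.

f(-2) = 35 and f(0) = -5, which have opposite signs.
As a polynomial, f is continuous on every closed interval.
By the Intermediate Value Theorem f must vanish at some point of (-2, 0).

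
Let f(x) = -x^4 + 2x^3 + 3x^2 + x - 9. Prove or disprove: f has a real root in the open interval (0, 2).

Such a root exists.

f(0) = -9 and f(2) = 5, which have opposite signs.
f is continuous everywhere (it is a polynomial), in particular on [0, 2].
By the Intermediate Value Theorem, f takes the value 0 somewhere in the open interval.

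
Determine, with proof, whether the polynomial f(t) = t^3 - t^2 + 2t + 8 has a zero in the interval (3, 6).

f(3) = 32 and f(6) = 200, both positive.
The derivative f'(t) = 3t^2 - 2t + 2 is a quadratic with discriminant (-2)² − 4·3·2 = -20 < 0; it never vanishes, so it is always positive (sign of the leading coefficient).
So f is strictly increasing; between 3 and 6 its values lie between f(3) = 32 and f(6) = 200, all positive. Therefore f has no root in (3, 6).

No such root exists.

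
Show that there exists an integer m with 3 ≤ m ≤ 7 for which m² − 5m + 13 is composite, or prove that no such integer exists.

At m = 4: 4² − 5·4 + 13 = 9 = 3·3, which is composite.

m = 4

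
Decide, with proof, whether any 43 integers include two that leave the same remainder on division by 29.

Each integer lies in one of the 29 residue classes modulo 29.
Since 43 > 29, two of the 43 integers must share a residue class by the pigeonhole principle; call them a and b.
That is, a and b leave the same remainder on division by 29, as claimed.

Yes, this is always true.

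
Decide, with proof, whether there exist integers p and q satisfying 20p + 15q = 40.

p = 2, q = 0

gcd(20, 15) = 5, and 5 divides 40, so integer solutions exist.
Dividing through by 5 reduces the equation to 4p + 3q = 8.
Euclidean algorithm: 4 = 1·3 + 1, 3 = 3·1 + 0.
Back-substituting, 1 = 4 − 1·3; that is, 4·1 + 3·(-1) = 1.
Multiplying through by 8: p = 1·8 = 8, q = (-1)·8 = -8 is a solution.
The general solution is p = 8 + 3k, q = -8 − 4k; taking k = -2 gives the smaller pair p = 2, q = 0.
Check: 20·2 + 15·0 = 40 + 0 = 40. ✓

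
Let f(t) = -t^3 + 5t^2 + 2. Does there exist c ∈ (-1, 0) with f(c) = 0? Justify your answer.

No such root exists.

f(-1) = 8 and f(0) = 2, both positive, so a sign-change argument is unavailable; we show f keeps this sign on the whole interval.
Shift to the endpoint 0: with t = −u (0 < u < 1), one computes f(−u) = u^3 + 5u^2 + 2.
All 3 nonzero coefficients of this polynomial in u are positive; hence for u > 0 the value is a sum of positive terms (the constant 2 among them).
Therefore f(t) > 0 throughout (-1, 0), and f has no zero there.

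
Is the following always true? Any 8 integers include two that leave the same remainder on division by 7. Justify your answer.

Yes.

Each integer lies in one of the 7 residue classes modulo 7.
Placing 8 integers into 7 classes, some class receives at least two — say a and b.
That is, a and b leave the same remainder on division by 7, as claimed.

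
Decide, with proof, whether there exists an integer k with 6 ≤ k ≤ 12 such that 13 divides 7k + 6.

No, no such integer k in that range exists.

For k = 6, 7, …, 12 the values of 7k + 6 modulo 13 are 9, 3, 10, 4, 11, 5, 12 respectively.
The residue 0 does not occur, so no k in [6, 12] makes 7k + 6 a multiple of 13.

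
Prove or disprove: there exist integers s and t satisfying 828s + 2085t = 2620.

gcd(828, 2085) = 3, so every integer of the form 828s + 2085t is a multiple of 3.
But 2620 is not a multiple of 3 (it leaves remainder 1).
Therefore 828s + 2085t = 2620 has no solution in integers.

No, no such integers exist.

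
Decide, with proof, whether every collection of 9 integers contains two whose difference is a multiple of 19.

No; for instance {12, 13, 14, 15, 16, 17, 18, 19, 20} is a counterexample.

Try 9 consecutive integers, 12, 13, …, 20. Their remainders mod 19 are 12, 13, 14, 15, 16, 17, 18, 0, 1 — pairwise different, as any 9 ≤ 19 consecutive integers have distinct residues.
Any two of them differ by at most 8 < 19 and by at least 1, so no difference is a multiple of 19.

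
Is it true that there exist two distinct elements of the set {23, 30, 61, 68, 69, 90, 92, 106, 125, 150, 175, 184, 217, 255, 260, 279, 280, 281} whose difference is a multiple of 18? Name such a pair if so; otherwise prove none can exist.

Residues mod 18: 23↦5, 30↦12, 61↦7, 68↦14, 69↦15, 90↦0, 92↦2, 106↦16, 125↦17, 150↦6, 175↦13, 184↦4, 217↦1, 255↦3, 260↦8, 279↦9, 280↦10, 281↦11.
These 18 residues are pairwise different, hence no difference of two elements is divisible by 18.

There is no such pair.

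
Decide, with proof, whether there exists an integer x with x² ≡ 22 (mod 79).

x = 38 works: 38² = 1444, and 1444 − 22 = 1422 = 18·79.

x = 38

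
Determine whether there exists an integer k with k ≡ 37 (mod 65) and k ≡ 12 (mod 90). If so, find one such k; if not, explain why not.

k = 102

Here gcd(65, 90) = 5, and both 37 and 12 leave remainder 2 mod 5, so the system is consistent.
Step through k = 37, 37 + 65, 37 + 2·65, …: the values 37, 102 reduce mod 90 to 37, 12. The value 102 hits 12.
Verify: 102 = 1·65 + 37 and 102 = 1·90 + 12. ✓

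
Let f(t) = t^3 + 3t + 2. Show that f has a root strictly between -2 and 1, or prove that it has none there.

Such a root exists.

f(-2) = -12 and f(1) = 6, which have opposite signs.
Since f is a polynomial it is continuous on [-2, 1].
By the Intermediate Value Theorem, f takes the value 0 somewhere in the open interval.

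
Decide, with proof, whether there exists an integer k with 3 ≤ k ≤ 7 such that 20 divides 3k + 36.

The values of 3k + 36 for k = 3, 4, …, 7 are 45, 48, 51, 54, 57; reduced mod 20 these are 5, 8, 11, 14, 17.
None is 0, so 20 never divides 3k + 36 on this range.

No such integer k in that range exists.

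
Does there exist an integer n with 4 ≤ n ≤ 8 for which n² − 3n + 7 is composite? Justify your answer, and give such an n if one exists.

n = 7

At n = 7: 7² − 3·7 + 7 = 35 = 5·7, which is composite.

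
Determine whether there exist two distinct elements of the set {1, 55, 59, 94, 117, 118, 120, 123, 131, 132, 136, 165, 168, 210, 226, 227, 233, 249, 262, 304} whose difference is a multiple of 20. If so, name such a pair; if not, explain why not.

Residues mod 20: 1↦1, 55↦15, 59↦19, 94↦14, 117↦17, 118↦18, 120↦0, 123↦3, 131↦11, 132↦12, 136↦16, 165↦5, 168↦8, 210↦10, 226↦6, 227↦7, 233↦13, 249↦9, 262↦2, 304↦4.
All 20 residues are distinct, so no two elements differ by a multiple of 20.

No, no such pair exists.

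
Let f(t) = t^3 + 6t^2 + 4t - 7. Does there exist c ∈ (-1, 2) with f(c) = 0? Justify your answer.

f(-1) = -6 and f(2) = 33, which have opposite signs.
f is continuous everywhere (it is a polynomial), in particular on [-1, 2].
The Intermediate Value Theorem then guarantees some c ∈ (-1, 2) with f(c) = 0.

Such a root exists.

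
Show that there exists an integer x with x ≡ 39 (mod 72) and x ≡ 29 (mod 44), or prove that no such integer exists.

There is no such integer.

gcd(72, 44) = 4. If x ≡ 39 (mod 72) and x ≡ 29 (mod 44), then x ≡ 39 (mod 4) and x ≡ 29 (mod 4).
But 39 mod 4 = 3 while 29 mod 4 = 1, a contradiction.
So no integer satisfies both congruences.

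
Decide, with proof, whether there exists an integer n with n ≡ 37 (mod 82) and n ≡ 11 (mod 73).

n = 5121

Since 82 and 73 share no common factor, CRT says the pair of congruences has a solution (unique mod 5986).
Write n = 37 + 82t and require 37 + 82t ≡ 11 (mod 73), i.e. 82t ≡ 47 (mod 73).
82 ≡ 9 (mod 73), so this reads 9t ≡ 47 (mod 73). Note 9·65 = 585 ≡ 1 (mod 73) (as 585 − 1 = 8·73), so 9⁻¹ ≡ 65.
Multiplying by 65: t ≡ 65·47 = 3055 ≡ 62 (mod 73).
With t = 62: n = 37 + 82·62 = 5121.
Verify: 5121 = 62·82 + 37 and 5121 = 70·73 + 11. ✓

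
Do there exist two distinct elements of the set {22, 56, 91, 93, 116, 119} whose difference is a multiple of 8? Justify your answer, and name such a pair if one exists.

No such pair exists.

Residues mod 8: 22↦6, 56↦0, 91↦3, 93↦5, 116↦4, 119↦7.
All 6 residues are distinct, so no two elements differ by a multiple of 8.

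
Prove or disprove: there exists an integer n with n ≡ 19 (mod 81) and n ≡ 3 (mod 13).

n = 991

The moduli 81 and 13 are coprime, so by the Chinese Remainder Theorem a unique solution modulo 1053 exists.
Write n = 19 + 81t and require 19 + 81t ≡ 3 (mod 13), i.e. 81t ≡ 10 (mod 13).
81 ≡ 3 (mod 13), so this reads 3t ≡ 10 (mod 13). Since 3·9 = 27 = 2·13 + 1, the inverse of 3 mod 13 is 9.
Multiplying by 9: t ≡ 9·10 = 90 ≡ 12 (mod 13).
Taking t = 12 gives n = 19 + 81·12 = 991.
Check: 991 mod 81 = 19, 991 mod 13 = 3. ✓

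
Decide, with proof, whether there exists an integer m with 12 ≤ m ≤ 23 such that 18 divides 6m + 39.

There is no such integer m in that range.

The values of 6m + 39 for m = 12, 13, …, 23 are 111, 117, 123, 129, 135, 141, 147, 153, 159, 165, 171, 177; reduced mod 18 these are 3, 9, 15, 3, 9, 15, 3, 9, 15, 3, 9, 15.
Since 0 is absent from this list, 18 ∤ 6m + 39 for every m with 12 ≤ m ≤ 23.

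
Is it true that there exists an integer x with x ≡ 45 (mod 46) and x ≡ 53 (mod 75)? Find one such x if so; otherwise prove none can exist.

Since 46 and 75 share no common factor, CRT says the pair of congruences has a solution (unique mod 3450).
Any solution of the first congruence is x = 45 + 46t; substituting into the second, 46t ≡ 53 − 45 ≡ 8 (mod 75).
Since 46·31 = 1426 = 19·75 + 1, the inverse of 46 mod 75 is 31.
Therefore t ≡ 31·8 = 248 ≡ 23 (mod 75).
Taking t = 23 gives x = 45 + 46·23 = 1103.
Check: 1103 mod 46 = 45, 1103 mod 75 = 53. ✓

x = 1103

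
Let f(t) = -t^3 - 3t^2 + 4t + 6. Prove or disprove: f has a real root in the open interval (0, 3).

f(0) = 6 and f(3) = -36, which have opposite signs.
Since f is a polynomial it is continuous on [0, 3].
By the Intermediate Value Theorem f must vanish at some point of (0, 3).

Such a root exists.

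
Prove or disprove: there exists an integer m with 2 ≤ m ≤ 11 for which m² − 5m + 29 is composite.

At m = 9: 9² − 5·9 + 29 = 65 = 5·13, which is composite.

m = 9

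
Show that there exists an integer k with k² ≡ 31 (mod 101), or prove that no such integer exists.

k = 43

k = 43 works: 43² = 1849, and 1849 − 31 = 1818 = 18·101.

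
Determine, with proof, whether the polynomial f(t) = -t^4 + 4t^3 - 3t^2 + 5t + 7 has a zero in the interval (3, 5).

Yes, f has a root in the interval.

f(3) = 22 and f(5) = -168, which have opposite signs.
As a polynomial, f is continuous on every closed interval.
By the Intermediate Value Theorem, f takes the value 0 somewhere in the open interval.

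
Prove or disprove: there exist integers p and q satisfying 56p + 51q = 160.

Since gcd(56, 51) = 1, every integer is an integer combination of 56 and 51.
Euclidean algorithm: 56 = 1·51 + 5, 51 = 10·5 + 1, 5 = 5·1 + 0.
Unwinding: 1 = 51 − 10·5 = 51 − 10·(56 − 1·51) = −10·56 + 11·51, i.e. 56·(-10) + 51·11 = 1.
Scaling by 160 gives the particular solution (p, q) = (-1600, 1760).
Shifting by a multiple of (51, −56) keeps it a solution: p = -1600 + 32·51 = 32, q = 1760 − 32·56 = -32.
Check: 56·32 + 51·(-32) = 1792 − 1632 = 160. ✓

p = 32, q = -32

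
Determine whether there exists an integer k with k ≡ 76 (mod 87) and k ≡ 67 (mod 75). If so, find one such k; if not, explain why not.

The moduli are not coprime: gcd(87, 75) = 3. Compatibility requires 3 ∣ (67 − 76) = -9, which holds, so solutions exist.
Put k = 76 + 87t, so we need 87t ≡ 66 (mod 75), equivalently (divide by 3) 29t ≡ 22 (mod 25).
29 ≡ 4 (mod 25), so this reads 4t ≡ 22 (mod 25). Invert 4 mod 25 by the Euclidean algorithm: 25 = 6·4 + 1, 4 = 4·1 + 0; back-substituting, 1 = 25 − 6·4. Hence 4·(-6) ≡ 1, so 4⁻¹ ≡ -6 ≡ 19 (mod 25).
Multiplying by 19: t ≡ 19·22 = 418 ≡ 18 (mod 25).
Then k = 76 + 87·18 = 1642.
Check: 1642 mod 87 = 76, 1642 mod 75 = 67. ✓

k = 1642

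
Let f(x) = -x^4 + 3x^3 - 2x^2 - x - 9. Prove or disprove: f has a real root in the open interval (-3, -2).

The endpoint values f(-3) = -186 and f(-2) = -55 are both negative. Claim: f(x) < 0 for every x in (-3, -2).
Shift to the endpoint -2: with x = -2 − u (0 < u < 1), one computes f(-2 − u) = -u^4 - 11u^3 - 44u^2 - 75u - 55.
All 5 nonzero coefficients of this polynomial in u are negative; hence for u > 0 the value is a sum of negative terms (the constant -55 among them).
So f is strictly negative on (-3, -2); no root exists in the interval.

No.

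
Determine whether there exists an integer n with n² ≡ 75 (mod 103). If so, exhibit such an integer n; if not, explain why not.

Apply Euler's criterion with the prime 103: 75 is a quadratic residue iff 75^51 ≡ 1 (mod 103), and a non-residue iff it is ≡ −1.
Repeated squaring mod 103: 75^2 = 5625 ≡ 63; 75^4 ≡ 63² = 3969 ≡ 55; 75^8 ≡ 55² = 3025 ≡ 38; 75^16 ≡ 38² = 1444 ≡ 2; 75^32 ≡ 2² = 4 ≡ 4.
Since 51 = 32 + 16 + 2 + 1, 75^51 ≡ 4 · 2 · 63 · 75; multiplying out mod 103: 4·2 = 8 ≡ 8, then 8·63 = 504 ≡ 92, then 92·75 = 6900 ≡ 102. Thus 75^51 ≡ 102 ≡ −1 (mod 103).
The value −1 means 75 is a non-residue modulo 103, so n² ≡ 75 (mod 103) is impossible.

No, no such integer exists.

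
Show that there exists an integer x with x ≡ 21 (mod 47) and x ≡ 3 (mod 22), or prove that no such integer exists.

gcd(47, 22) = 1, so the Chinese Remainder Theorem guarantees exactly one residue class mod 1034 satisfying both.
Write x = 21 + 47t and require 21 + 47t ≡ 3 (mod 22), i.e. 47t ≡ 4 (mod 22).
47 ≡ 3 (mod 22), so this reads 3t ≡ 4 (mod 22). Note 3·15 = 45 ≡ 1 (mod 22) (as 45 − 1 = 2·22), so 3⁻¹ ≡ 15.
Therefore t ≡ 15·4 = 60 ≡ 16 (mod 22).
Taking t = 16 gives x = 21 + 47·16 = 773.
Indeed 773 ≡ 21 (mod 47) and 773 ≡ 3 (mod 22).

x = 773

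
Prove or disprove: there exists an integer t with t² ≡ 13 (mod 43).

t = 23

Take t = 23. Then 23² = 529 = 12·43 + 13, so 23² ≡ 13 (mod 43).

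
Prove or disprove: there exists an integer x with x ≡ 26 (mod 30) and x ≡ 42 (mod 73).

x = 626

The moduli 30 and 73 are coprime, so by the Chinese Remainder Theorem a unique solution modulo 2190 exists.
Write x = 26 + 30t and require 26 + 30t ≡ 42 (mod 73), i.e. 30t ≡ 16 (mod 73).
Invert 30 mod 73 by the Euclidean algorithm: 73 = 2·30 + 13, 30 = 2·13 + 4, 13 = 3·4 + 1, 4 = 4·1 + 0; back-substituting, 1 = 13 − 3·4 = 13 − 3·(30 − 2·13) = −3·30 + 7·13 = −3·30 + 7·(73 − 2·30) = 7·73 − 17·30. Hence 30·(-17) ≡ 1, so 30⁻¹ ≡ -17 ≡ 56 (mod 73).
Therefore t ≡ 56·16 = 896 ≡ 20 (mod 73).
Taking t = 20 gives x = 26 + 30·20 = 626.
Check: 626 mod 30 = 26, 626 mod 73 = 42. ✓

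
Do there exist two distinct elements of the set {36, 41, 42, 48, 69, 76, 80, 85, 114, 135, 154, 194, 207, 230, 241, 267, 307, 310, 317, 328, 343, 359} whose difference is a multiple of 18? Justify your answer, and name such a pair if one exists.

42 mod 18 = 6 and 114 mod 18 = 6, so 114 − 42 = 72 = 4·18.

The pair (42, 114) works.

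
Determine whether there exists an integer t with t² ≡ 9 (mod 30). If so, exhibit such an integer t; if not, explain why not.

t = 3

Take t = 3. Then 3² = 9, and since 0 ≤ 9 < 30 this is already reduced: 3² ≡ 9 (mod 30).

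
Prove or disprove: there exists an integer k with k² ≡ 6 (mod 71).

Take k = 19. Then 19² = 361 = 5·71 + 6, so 19² ≡ 6 (mod 71).

k = 19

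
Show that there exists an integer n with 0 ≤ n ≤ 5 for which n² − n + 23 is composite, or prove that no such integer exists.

n = 4

At n = 4: 4² − 4 + 23 = 35 = 5·7, which is composite.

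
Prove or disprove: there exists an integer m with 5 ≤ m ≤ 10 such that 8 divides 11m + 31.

There is no such integer m in that range.

At m = 5, 11·5 + 31 = 86 ≡ 6 (mod 8), and each step in m adds 11 ≡ 3 (mod 8), giving residues 6, 1, 4, 7, 2, 5 for m = 5, 6, …, 10.
Since 0 is absent from this list, 8 ∤ 11m + 31 for every m with 5 ≤ m ≤ 10.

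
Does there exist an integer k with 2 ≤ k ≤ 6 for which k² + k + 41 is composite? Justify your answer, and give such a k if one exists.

No, no such integer k in that range exists.

The values for k = 2, 3, …, 6 are 47, 53, 61, 71, 83, and each of these is prime.
So no value in the range makes the expression composite.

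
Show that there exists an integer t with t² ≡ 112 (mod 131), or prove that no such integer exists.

t = 80 works: 80² = 6400, and 6400 − 112 = 6288 = 48·131.

t = 80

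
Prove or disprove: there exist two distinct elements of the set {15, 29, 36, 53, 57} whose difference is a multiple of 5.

Residues mod 5: 15↦0, 29↦4, 36↦1, 53↦3, 57↦2.
These 5 residues are pairwise different, hence no difference of two elements is divisible by 5.

No such pair exists.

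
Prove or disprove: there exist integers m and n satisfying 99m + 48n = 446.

Both 99 and 48 are divisible by gcd(99, 48) = 3, hence so is any combination 99m + 48n.
However 446 leaves remainder 2 on division by 3.
So the equation is unsolvable over ℤ.

There are no such integers.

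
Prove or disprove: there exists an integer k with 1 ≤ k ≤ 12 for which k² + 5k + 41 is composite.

At k = 11: 11² + 5·11 + 41 = 217 = 7·31, which is composite.

k = 11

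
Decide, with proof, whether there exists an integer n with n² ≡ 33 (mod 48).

Take n = 39. Then 39² = 1521 = 31·48 + 33, so 39² ≡ 33 (mod 48).

n = 39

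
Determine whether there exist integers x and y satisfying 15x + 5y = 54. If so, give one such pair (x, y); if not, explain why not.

There are no such integers.

Both 15 and 5 are divisible by gcd(15, 5) = 5, hence so is any combination 15x + 5y.
However 54 leaves remainder 4 on division by 5.
Therefore 15x + 5y = 54 has no solution in integers.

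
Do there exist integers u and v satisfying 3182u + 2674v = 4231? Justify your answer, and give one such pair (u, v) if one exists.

No such integers exist.

Both 3182 and 2674 are divisible by gcd(3182, 2674) = 2, hence so is any combination 3182u + 2674v.
But 4231 is not a multiple of 2 (it leaves remainder 1).
Hence no integers u, v satisfy the equation.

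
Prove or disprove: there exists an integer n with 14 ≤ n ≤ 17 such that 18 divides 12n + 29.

The values of 12n + 29 for n = 14, 15, 16, 17 are 197, 209, 221, 233; reduced mod 18 these are 17, 11, 5, 17.
Since 0 is absent from this list, 18 ∤ 12n + 29 for every n with 14 ≤ n ≤ 17.

No such integer n in that range exists.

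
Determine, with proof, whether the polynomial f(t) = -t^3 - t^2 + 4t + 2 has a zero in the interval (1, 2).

Such a root exists.

f(1) = 4 and f(2) = -2, which have opposite signs.
As a polynomial, f is continuous on every closed interval.
By the Intermediate Value Theorem f must vanish at some point of (1, 2).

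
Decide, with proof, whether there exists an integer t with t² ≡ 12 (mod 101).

101 is prime, so by Euler's criterion 12 is a square mod 101 iff 12^((101−1)/2) = 12^50 ≡ 1 (mod 101).
Repeated squaring mod 101: 12^2 = 144 ≡ 43; 12^4 ≡ 43² = 1849 ≡ 31; 12^8 ≡ 31² = 961 ≡ 52; 12^16 ≡ 52² = 2704 ≡ 78; 12^32 ≡ 78² = 6084 ≡ 24.
Since 50 = 32 + 16 + 2, 12^50 ≡ 24 · 78 · 43; multiplying out mod 101: 24·78 = 1872 ≡ 54, then 54·43 = 2322 ≡ 100. Thus 12^50 ≡ 100 ≡ −1 (mod 101).
The value −1 means 12 is a non-residue modulo 101, so t² ≡ 12 (mod 101) is impossible.

There is no such integer.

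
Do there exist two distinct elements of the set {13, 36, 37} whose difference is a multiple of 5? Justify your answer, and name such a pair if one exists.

Reduce each element modulo 5: 13↦3, 36↦1, 37↦2.
All 3 residues are distinct, so no two elements differ by a multiple of 5.

No such pair exists.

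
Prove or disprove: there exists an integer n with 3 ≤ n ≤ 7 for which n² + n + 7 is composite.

At n = 7: 7² + 7 + 7 = 63 = 3·21, which is composite.

n = 7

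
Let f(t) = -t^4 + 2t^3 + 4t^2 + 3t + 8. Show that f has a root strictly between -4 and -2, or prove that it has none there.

f has no root in that interval.

f(-4) = -324 and f(-2) = -14, both negative, so a sign-change argument is unavailable; we show f keeps this sign on the whole interval.
Shift to the endpoint -2: with t = -2 − u (0 < u < 2), one computes f(-2 − u) = -u^4 - 10u^3 - 32u^2 - 43u - 14.
The nonzero coefficients here are all negative, so for u > 0 every term is negative (or zero), and the constant term -14 is strictly negative.
So f is strictly negative on (-4, -2); no root exists in the interval.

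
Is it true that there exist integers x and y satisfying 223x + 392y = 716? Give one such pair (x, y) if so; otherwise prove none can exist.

Since gcd(223, 392) = 1, every integer is an integer combination of 223 and 392.
Euclidean algorithm: 392 = 1·223 + 169, 223 = 1·169 + 54, 169 = 3·54 + 7, 54 = 7·7 + 5, 7 = 1·5 + 2, 5 = 2·2 + 1, 2 = 2·1 + 0.
Back-substituting, 1 = 5 − 2·2 = 5 − 2·(7 − 1·5) = −2·7 + 3·5 = −2·7 + 3·(54 − 7·7) = 3·54 − 23·7 = 3·54 − 23·(169 − 3·54) = −23·169 + 72·54 = −23·169 + 72·(223 − 1·169) = 72·223 − 95·169 = 72·223 − 95·(392 − 1·223) = −95·392 + 167·223; that is, 223·167 + 392·(-95) = 1.
Times 716: 223·119572 + 392·(-68020) = 716, so (119572, -68020) solves it.
The general solution is x = 119572 + 392k, y = -68020 − 223k; taking k = -305 gives the smaller pair x = 12, y = -5.
Indeed 223·12 + 392·(-5) = 2676 − 1960 = 716.

x = 12, y = -5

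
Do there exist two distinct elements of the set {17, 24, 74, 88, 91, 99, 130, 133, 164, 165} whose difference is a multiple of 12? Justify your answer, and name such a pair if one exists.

Residues mod 12: 17↦5, 24↦0, 74↦2, 88↦4, 91↦7, 99↦3, 130↦10, 133↦1, 164↦8, 165↦9.
All 10 residues are distinct, so no two elements differ by a multiple of 12.

No, no such pair exists.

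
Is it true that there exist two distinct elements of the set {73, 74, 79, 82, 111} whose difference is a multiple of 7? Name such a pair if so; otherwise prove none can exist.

Two integers differ by a multiple of 7 exactly when they have the same residue mod 7. The residues are 73↦3, 74↦4, 79↦2, 82↦5, 111↦6.
These 5 residues are pairwise different, hence no difference of two elements is divisible by 7.

No such pair exists.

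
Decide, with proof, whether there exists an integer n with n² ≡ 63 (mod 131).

n = 71

Take n = 71. Then 71² = 5041 = 38·131 + 63, so 71² ≡ 63 (mod 131).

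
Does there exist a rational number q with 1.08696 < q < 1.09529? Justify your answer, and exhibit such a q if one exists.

q = 12/11

Scale by 11: the interval becomes (11.95656, 12.04819), which contains the integer 12.
Hence 12/11 is a rational number with 1.08696 < 12/11 < 1.09529.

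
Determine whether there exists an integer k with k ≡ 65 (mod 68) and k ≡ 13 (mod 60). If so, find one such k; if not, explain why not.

k = 133

The moduli are not coprime: gcd(68, 60) = 4. Compatibility requires 4 ∣ (13 − 65) = -52, which holds, so solutions exist.
Step through k = 65, 65 + 68, 65 + 2·68, …: the values 65, 133 reduce mod 60 to 5, 13. The value 133 hits 13.
Indeed 133 ≡ 65 (mod 68) and 133 ≡ 13 (mod 60).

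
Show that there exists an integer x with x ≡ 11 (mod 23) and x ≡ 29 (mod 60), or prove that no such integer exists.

x = 149

The moduli 23 and 60 are coprime, so by the Chinese Remainder Theorem a unique solution modulo 1380 exists.
Write x = 11 + 23t and require 11 + 23t ≡ 29 (mod 60), i.e. 23t ≡ 18 (mod 60).
To invert 23 modulo 60: 60 = 2·23 + 14, 23 = 1·14 + 9, 14 = 1·9 + 5, 9 = 1·5 + 4, 5 = 1·4 + 1, 4 = 4·1 + 0, and unwinding, 1 = 5 − 1·4 = 5 − (9 − 1·5) = −9 + 2·5 = −9 + 2·(14 − 1·9) = 2·14 − 3·9 = 2·14 − 3·(23 − 1·14) = −3·23 + 5·14 = −3·23 + 5·(60 − 2·23) = 5·60 − 13·23. Thus 23⁻¹ ≡ -13 ≡ 47 (mod 60).
Therefore t ≡ 47·18 = 846 ≡ 6 (mod 60).
With t = 6: x = 11 + 23·6 = 149.
Indeed 149 ≡ 11 (mod 23) and 149 ≡ 29 (mod 60).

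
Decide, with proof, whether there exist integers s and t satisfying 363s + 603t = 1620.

s = 144, t = -84

Every value of 363s + 603t is a multiple of gcd(363, 603) = 3; since 3 ∣ 1620, solutions exist.
Dividing through by 3 reduces the equation to 121s + 201t = 540.
Run the Euclidean algorithm on 201 and 121: 201 = 1·121 + 80, 121 = 1·80 + 41, 80 = 1·41 + 39, 41 = 1·39 + 2, 39 = 19·2 + 1, 2 = 2·1 + 0.
Working back up the chain: 1 = 39 − 19·2 = 39 − 19·(41 − 1·39) = −19·41 + 20·39 = −19·41 + 20·(80 − 1·41) = 20·80 − 39·41 = 20·80 − 39·(121 − 1·80) = −39·121 + 59·80 = −39·121 + 59·(201 − 1·121) = 59·201 − 98·121. So 121·(-98) + 201·59 = 1.
Times 540: 121·(-52920) + 201·31860 = 540, so (-52920, 31860) solves it.
Shifting by a multiple of (201, −121) keeps it a solution: s = -52920 + 264·201 = 144, t = 31860 − 264·121 = -84.
Indeed 363·144 + 603·(-84) = 52272 − 50652 = 1620.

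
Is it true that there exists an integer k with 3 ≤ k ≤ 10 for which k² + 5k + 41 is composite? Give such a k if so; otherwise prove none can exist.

At k = 3: 3² + 5·3 + 41 = 65 = 5·13, which is composite.

k = 3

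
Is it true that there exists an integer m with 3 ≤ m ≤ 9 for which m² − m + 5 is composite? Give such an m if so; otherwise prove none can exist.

At m = 6: 6² − 6 + 5 = 35 = 5·7, which is composite.

m = 6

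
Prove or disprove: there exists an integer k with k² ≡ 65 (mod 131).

k = 14

k = 14 works: 14² = 196, and 196 − 65 = 131 = 1·131.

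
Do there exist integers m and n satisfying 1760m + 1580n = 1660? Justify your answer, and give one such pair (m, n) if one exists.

m = 18, n = -19

gcd(1760, 1580) = 20, and 20 divides 1660, so integer solutions exist.
Dividing through by 20 reduces the equation to 88m + 79n = 83.
Dividing repeatedly: 88 = 1·79 + 9, 79 = 8·9 + 7, 9 = 1·7 + 2, 7 = 3·2 + 1, 2 = 2·1 + 0.
Unwinding: 1 = 7 − 3·2 = 7 − 3·(9 − 1·7) = −3·9 + 4·7 = −3·9 + 4·(79 − 8·9) = 4·79 − 35·9 = 4·79 − 35·(88 − 1·79) = −35·88 + 39·79, i.e. 88·(-35) + 79·39 = 1.
Multiplying through by 83: m = (-35)·83 = -2905, n = 39·83 = 3237 is a solution.
The general solution is m = -2905 + 79k, n = 3237 − 88k; taking k = 37 gives the smaller pair m = 18, n = -19.
Check: 1760·18 + 1580·(-19) = 31680 − 30020 = 1660. ✓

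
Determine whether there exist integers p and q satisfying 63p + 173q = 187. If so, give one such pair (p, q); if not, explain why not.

p = 154, q = -55

63 and 173 are coprime, so 63p + 173q ranges over all of ℤ.
Euclidean algorithm: 173 = 2·63 + 47, 63 = 1·47 + 16, 47 = 2·16 + 15, 16 = 1·15 + 1, 15 = 15·1 + 0.
Working back up the chain: 1 = 16 − 1·15 = 16 − (47 − 2·16) = −47 + 3·16 = −47 + 3·(63 − 1·47) = 3·63 − 4·47 = 3·63 − 4·(173 − 2·63) = −4·173 + 11·63. So 63·11 + 173·(-4) = 1.
Scaling by 187 gives the particular solution (p, q) = (2057, -748).
Shifting by a multiple of (173, −63) keeps it a solution: p = 2057 − 11·173 = 154, q = -748 + 11·63 = -55.
Check: 63·154 + 173·(-55) = 9702 − 9515 = 187. ✓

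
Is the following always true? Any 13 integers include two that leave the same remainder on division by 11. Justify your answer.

There are exactly 11 possible remainders on division by 11.
Placing 13 integers into 11 classes, some class receives at least two — say a and b.
So a and b have equal remainders mod 11, which is exactly what was to be shown.

Yes, this is always true.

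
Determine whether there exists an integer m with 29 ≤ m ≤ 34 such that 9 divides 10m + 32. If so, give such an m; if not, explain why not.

Try m = 31: 10·31 + 32 = 342 = 38·9, which is divisible by 9.

m = 31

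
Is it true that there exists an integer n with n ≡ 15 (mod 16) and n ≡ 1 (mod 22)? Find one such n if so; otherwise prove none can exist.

n = 111

Here gcd(16, 22) = 2, and both 15 and 1 leave remainder 1 mod 2, so the system is consistent.
The integers ≡ 15 (mod 16) are 15, 31, 47, 63, 79, 95, 111, …; their remainders mod 22 are 15, 9, 3, 19, 13, 7, 1, so n = 111 is the first that is ≡ 1 (mod 22).
Check: 111 mod 16 = 15, 111 mod 22 = 1. ✓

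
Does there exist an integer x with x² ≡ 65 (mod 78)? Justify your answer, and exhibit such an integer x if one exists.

There is no such integer.

Reduce modulo 3, which divides 78: we would need x² ≡ 2 (mod 3).
Squares mod 3 repeat after x = 1 (as (−x)² = x²); for x = 0..1 they are 0, 1.
The set of squares mod 3 is therefore {0, 1}, which does not contain 2.
Hence no integer x has x² ≡ 65 (mod 78).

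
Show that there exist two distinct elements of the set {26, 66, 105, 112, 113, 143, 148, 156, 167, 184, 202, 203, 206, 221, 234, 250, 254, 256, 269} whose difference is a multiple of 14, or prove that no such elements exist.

26 and 250 are such a pair.

Reduce each element mod 14: 26↦12, 66↦10, 105↦7, 112↦0, 113↦1, 143↦3, 148↦8, 156↦2, 167↦13, 184↦2, 202↦6, 203↦7, 206↦10, 221↦11, 234↦10, 250↦12, 254↦2, 256↦4, 269↦3. The residue 12 repeats (at 26 and 250), and 250 − 26 = 224 = 16·14.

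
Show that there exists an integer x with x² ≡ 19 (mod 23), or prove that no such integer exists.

23 is prime, so by Euler's criterion 19 is a square mod 23 iff 19^((23−1)/2) = 19^11 ≡ 1 (mod 23).
Repeated squaring mod 23: 19^2 = 361 ≡ 16; 19^4 ≡ 16² = 256 ≡ 3; 19^8 ≡ 3² = 9 ≡ 9.
Since 11 = 8 + 2 + 1, 19^11 ≡ 9 · 16 · 19; multiplying out mod 23: 9·16 = 144 ≡ 6, then 6·19 = 114 ≡ 22. Thus 19^11 ≡ 22 ≡ −1 (mod 23).
By Euler's criterion 19 is a quadratic non-residue mod 23: no x satisfies x² ≡ 19 (mod 23).

There is no such integer.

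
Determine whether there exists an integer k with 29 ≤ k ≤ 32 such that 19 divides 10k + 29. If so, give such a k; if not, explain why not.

For k = 29, 30, 31, 32 the values of 10k + 29 modulo 19 are 15, 6, 16, 7 respectively.
None is 0, so 19 never divides 10k + 29 on this range.

There is no such integer k in that range.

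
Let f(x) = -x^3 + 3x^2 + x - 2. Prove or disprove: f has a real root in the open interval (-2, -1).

No.

f(-2) = 16 and f(-1) = 1, both positive, so a sign-change argument is unavailable; we show f keeps this sign on the whole interval.
Substitute x = -1 − u, where 0 < u < 1 on the interval. Expanding, f(-1 − u) = u^3 + 6u^2 + 8u + 1.
The nonzero coefficients here are all positive, so for u > 0 every term is positive (or zero), and the constant term 1 is strictly positive.
Therefore f(x) > 0 throughout (-2, -1), and f has no zero there.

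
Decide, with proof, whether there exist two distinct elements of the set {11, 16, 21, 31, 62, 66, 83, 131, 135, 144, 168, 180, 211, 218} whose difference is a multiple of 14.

Residues mod 14: 11↦11, 16↦2, 21↦7, 31↦3, 62↦6, 66↦10, 83↦13, 131↦5, 135↦9, 144↦4, 168↦0, 180↦12, 211↦1, 218↦8.
No residue repeats among the 14 elements, so no pair has difference ≡ 0 (mod 14).

There is no such pair.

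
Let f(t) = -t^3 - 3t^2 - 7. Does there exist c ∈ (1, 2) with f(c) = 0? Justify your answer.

f(1) = -11 and f(2) = -27, both negative, so a sign-change argument is unavailable; we show f keeps this sign on the whole interval.
Shift to the endpoint 1: with t = 1 + u (0 < u < 1), one computes f(1 + u) = -u^3 - 6u^2 - 9u - 11.
All 4 nonzero coefficients of this polynomial in u are negative; hence for u > 0 the value is a sum of negative terms (the constant -11 among them).
Therefore f(t) < 0 throughout (1, 2), and f has no zero there.

No such root exists.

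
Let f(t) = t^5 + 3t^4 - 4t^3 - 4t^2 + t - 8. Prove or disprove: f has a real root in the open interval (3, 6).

No.

f(3) = 337 and f(6) = 10654, both positive, so a sign-change argument is unavailable; we show f keeps this sign on the whole interval.
Shift to the endpoint 3: with t = 3 + u (0 < u < 3), one computes f(3 + u) = u^5 + 18u^4 + 122u^3 + 392u^2 + 598u + 337.
The nonzero coefficients here are all positive, so for u > 0 every term is positive (or zero), and the constant term 337 is strictly positive.
Therefore f(t) > 0 throughout (3, 6), and f has no zero there.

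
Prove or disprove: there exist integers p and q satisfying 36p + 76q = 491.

Any value of 36p + 76q is a multiple of gcd(36, 76) = 4.
But 491 = 4·122 + 3, so 4 ∤ 491.
So the equation is unsolvable over ℤ.

There are no such integers.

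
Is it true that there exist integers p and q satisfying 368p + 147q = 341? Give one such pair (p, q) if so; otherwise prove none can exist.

p = 94, q = -233

Since gcd(368, 147) = 1, every integer is an integer combination of 368 and 147.
Run the Euclidean algorithm on 368 and 147: 368 = 2·147 + 74, 147 = 1·74 + 73, 74 = 1·73 + 1, 73 = 73·1 + 0.
Working back up the chain: 1 = 74 − 1·73 = 74 − (147 − 1·74) = −147 + 2·74 = −147 + 2·(368 − 2·147) = 2·368 − 5·147. So 368·2 + 147·(-5) = 1.
Multiplying through by 341: p = 2·341 = 682, q = (-5)·341 = -1705 is a solution.
Subtracting 4·147 from p and adding 4·368 to q gives the tidier solution (94, -233).
Check: 368·94 + 147·(-233) = 34592 − 34251 = 341. ✓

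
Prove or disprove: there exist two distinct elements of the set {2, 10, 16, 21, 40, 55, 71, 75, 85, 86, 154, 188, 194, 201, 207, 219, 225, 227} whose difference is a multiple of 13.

The pair (10, 75) works.

10 mod 13 = 10 and 75 mod 13 = 10, so 75 − 10 = 65 = 5·13.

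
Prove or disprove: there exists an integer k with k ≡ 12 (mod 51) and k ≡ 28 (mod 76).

k = 2460

The moduli 51 and 76 are coprime, so by the Chinese Remainder Theorem a unique solution modulo 3876 exists.
Any solution of the first congruence is k = 12 + 51t; substituting into the second, 51t ≡ 28 − 12 ≡ 16 (mod 76).
Since 51·3 = 153 = 2·76 + 1, the inverse of 51 mod 76 is 3.
Therefore t ≡ 3·16 = 48 (mod 76).
With t = 48: k = 12 + 51·48 = 2460.
Indeed 2460 ≡ 12 (mod 51) and 2460 ≡ 28 (mod 76).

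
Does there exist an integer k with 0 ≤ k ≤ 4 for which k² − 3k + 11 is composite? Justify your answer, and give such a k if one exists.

k = 2

At k = 2: 2² − 3·2 + 11 = 9 = 3·3, which is composite.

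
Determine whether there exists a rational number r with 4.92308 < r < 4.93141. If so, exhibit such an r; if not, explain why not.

Scale by 14: the interval becomes (68.92312, 69.03974), which contains the integer 69.
Hence 69/14 is a rational number with 4.92308 < 69/14 < 4.93141.

r = 69/14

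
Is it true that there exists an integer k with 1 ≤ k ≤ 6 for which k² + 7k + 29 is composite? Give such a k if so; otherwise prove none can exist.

No, no such integer k in that range exists.

The values for k = 1, 2, …, 6 are 37, 47, 59, 73, 89, 107, and each of these is prime.
So no value in the range makes the expression composite.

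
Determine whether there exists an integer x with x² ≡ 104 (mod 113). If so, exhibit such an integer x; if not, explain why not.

Take x = 45. Then 45² = 2025 = 17·113 + 104, so 45² ≡ 104 (mod 113).

x = 45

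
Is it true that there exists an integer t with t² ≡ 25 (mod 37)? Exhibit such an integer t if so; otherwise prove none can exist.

t = 32 works: 32² = 1024, and 1024 − 25 = 999 = 27·37.

t = 32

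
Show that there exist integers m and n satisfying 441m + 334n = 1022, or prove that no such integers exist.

441 and 334 are coprime, so 441m + 334n ranges over all of ℤ.
Run the Euclidean algorithm on 441 and 334: 441 = 1·334 + 107, 334 = 3·107 + 13, 107 = 8·13 + 3, 13 = 4·3 + 1, 3 = 3·1 + 0.
Back-substituting, 1 = 13 − 4·3 = 13 − 4·(107 − 8·13) = −4·107 + 33·13 = −4·107 + 33·(334 − 3·107) = 33·334 − 103·107 = 33·334 − 103·(441 − 1·334) = −103·441 + 136·334; that is, 441·(-103) + 334·136 = 1.
Scaling by 1022 gives the particular solution (m, n) = (-105266, 138992).
Shifting by a multiple of (334, −441) keeps it a solution: m = -105266 + 316·334 = 278, n = 138992 − 316·441 = -364.
Indeed 441·278 + 334·(-364) = 122598 − 121576 = 1022.

m = 278, n = -364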